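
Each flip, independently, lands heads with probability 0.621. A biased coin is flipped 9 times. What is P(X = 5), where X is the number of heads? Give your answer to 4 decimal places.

0.2401

X ~ Binomial(n=9, p=0.621).
P(X=5) = C(9,5) · p^5 · (1−p)^4
= 126 · 0.092354 · 0.020633 = 0.240096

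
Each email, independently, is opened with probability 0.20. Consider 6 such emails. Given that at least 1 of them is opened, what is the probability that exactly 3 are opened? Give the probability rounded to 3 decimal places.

X ~ Binomial(6, 0.20). Want P(X=3 | X≥1) = P(X=3) / P(X≥1).
P(X=3) = C(6,3)·0.20^3·0.80^3 = 0.08192
P(X≥1) = 1 − 0.26214 = 0.73786
Ratio = 0.08192 / 0.73786 = 0.11102

0.111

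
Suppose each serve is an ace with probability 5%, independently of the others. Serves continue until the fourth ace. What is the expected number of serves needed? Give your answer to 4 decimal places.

Y = total serves until the fourth success; negative binomial with r=4, p=0.05.
E[Y] = r / p = 4 / 0.05 = 80.000000

80.0000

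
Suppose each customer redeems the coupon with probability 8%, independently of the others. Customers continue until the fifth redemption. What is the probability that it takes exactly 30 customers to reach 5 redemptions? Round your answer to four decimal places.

0.0097

Y = trial on which the fifth success occurs; negative binomial, r=5, p=0.08.
P(Y=30) = C(29,4) · p^5 · (1−p)^25
= 23751 · 3.2768e-06 · 0.12436 = 0.009679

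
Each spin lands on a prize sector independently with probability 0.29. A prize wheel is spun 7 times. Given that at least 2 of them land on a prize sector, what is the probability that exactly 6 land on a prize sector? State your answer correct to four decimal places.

0.0046

X ~ Binomial(7, 0.29). Want P(X=6 | X≥2) = P(X=6) / P(X≥2).
P(X=6) = C(7,6)·0.29^6·0.71^1 = 0.002956
P(X≥2) = 1 − 0.090951 − 0.260044 = 0.649005
Ratio = 0.002956 / 0.649005 = 0.004555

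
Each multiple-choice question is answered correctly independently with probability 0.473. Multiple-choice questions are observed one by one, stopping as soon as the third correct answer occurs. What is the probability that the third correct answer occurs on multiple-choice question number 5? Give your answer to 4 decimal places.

0.1763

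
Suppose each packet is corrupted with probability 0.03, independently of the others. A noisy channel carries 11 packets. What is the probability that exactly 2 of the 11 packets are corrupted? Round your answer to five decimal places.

0.03763

X ~ Binomial(n=11, p=0.03).
P(X=2) = C(11,2) · p^2 · (1−p)^9
= 55 · 0.0009 · 0.76023 = 0.0376314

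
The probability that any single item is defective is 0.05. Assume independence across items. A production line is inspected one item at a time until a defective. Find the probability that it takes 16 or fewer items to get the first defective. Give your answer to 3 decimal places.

Y = number of items to the first success; geometric, p = 0.05.
P(Y ≤ 16) = 1 − (1−p)^16 = 1 − 0.44013 = 0.55987

0.560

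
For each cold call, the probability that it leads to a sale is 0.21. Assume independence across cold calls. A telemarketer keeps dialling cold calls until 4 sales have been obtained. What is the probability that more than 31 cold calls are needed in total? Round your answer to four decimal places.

Needing more than 31 cold calls ⇔ fewer than 4 successes in the first 31. With X ~ Binomial(31, 0.21), P(Y > 31) = P(X ≤ 3).
  k=0: C(31,0)·0.21^0·0.79^31 = 0.000671
  k=1: C(31,1)·0.21^1·0.79^30 = 0.005526
  k=2: C(31,2)·0.21^2·0.79^29 = 0.022033
  k=3: C(31,3)·0.21^3·0.79^28 = 0.056617
P(X ≤ 3) = 0.084846

0.0848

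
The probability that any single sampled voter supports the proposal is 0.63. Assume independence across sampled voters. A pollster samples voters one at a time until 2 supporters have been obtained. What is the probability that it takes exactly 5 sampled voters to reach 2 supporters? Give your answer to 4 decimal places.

0.0804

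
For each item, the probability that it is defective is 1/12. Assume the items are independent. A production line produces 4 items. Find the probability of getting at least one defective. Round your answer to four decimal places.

P(at least one) = 1 − P(none) = 1 − (1 − 0.083333)^4
= 1 − 0.706067 = 0.293933

0.2939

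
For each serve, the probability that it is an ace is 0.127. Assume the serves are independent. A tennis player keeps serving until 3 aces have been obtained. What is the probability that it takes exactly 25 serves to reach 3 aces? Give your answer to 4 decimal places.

0.0285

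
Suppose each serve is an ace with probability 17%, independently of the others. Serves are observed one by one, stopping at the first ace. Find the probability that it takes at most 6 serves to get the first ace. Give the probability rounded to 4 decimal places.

Y = number of serves to the first success; geometric, p = 0.17.
P(Y ≤ 6) = 1 − (1−p)^6 = 1 − 0.326940 = 0.673060

0.6731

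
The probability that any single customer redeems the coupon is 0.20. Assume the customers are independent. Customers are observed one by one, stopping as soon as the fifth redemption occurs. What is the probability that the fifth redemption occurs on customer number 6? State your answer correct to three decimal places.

0.001

Y = trial on which the fifth success occurs; negative binomial, r=5, p=0.20.
P(Y=6) = C(5,4) · p^5 · (1−p)^1
= 5 · 0.00032 · 0.8 = 0.00128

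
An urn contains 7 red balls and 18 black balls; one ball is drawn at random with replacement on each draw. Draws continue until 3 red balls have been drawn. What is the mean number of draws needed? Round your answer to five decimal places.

Y = total draws until the third success; negative binomial with r=3, p=0.28.
E[Y] = r / p = 3 / 0.28 = 10.7142857

10.71429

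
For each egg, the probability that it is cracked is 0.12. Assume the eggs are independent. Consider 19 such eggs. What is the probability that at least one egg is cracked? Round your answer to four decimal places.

0.9119

P(at least one) = 1 − P(none) = 1 − (1 − 0.12)^19
= 1 − 0.088140 = 0.911860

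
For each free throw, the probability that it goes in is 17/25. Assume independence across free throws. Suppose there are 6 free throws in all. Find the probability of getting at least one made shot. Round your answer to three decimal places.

P(at least one) = 1 − P(none) = 1 − (1 − 0.68)^6
= 1 − 0.00107 = 0.99893

0.999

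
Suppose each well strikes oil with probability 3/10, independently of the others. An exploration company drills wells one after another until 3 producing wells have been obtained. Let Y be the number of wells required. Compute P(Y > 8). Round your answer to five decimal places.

Needing more than 8 wells ⇔ fewer than 3 successes in the first 8. With X ~ Binomial(8, 0.30), P(Y > 8) = P(X ≤ 2).
  k=0: C(8,0)·0.30^0·0.70^8 = 0.0576480
  k=1: C(8,1)·0.30^1·0.70^7 = 0.1976503
  k=2: C(8,2)·0.30^2·0.70^6 = 0.2964755
P(X ≤ 2) = 0.5517738

0.55177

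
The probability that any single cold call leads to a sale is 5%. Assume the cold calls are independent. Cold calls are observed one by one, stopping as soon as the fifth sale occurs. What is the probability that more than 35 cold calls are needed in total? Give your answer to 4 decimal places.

Needing more than 35 cold calls ⇔ fewer than 5 successes in the first 35. With X ~ Binomial(35, 0.05), P(Y > 35) = P(X ≤ 4).
  k=0: C(35,0)·0.05^0·0.95^35 = 0.166083
  k=1: C(35,1)·0.05^1·0.95^34 = 0.305943
  k=2: C(35,2)·0.05^2·0.95^33 = 0.273739
  k=3: C(35,3)·0.05^3·0.95^32 = 0.158480
  k=4: C(35,4)·0.05^4·0.95^31 = 0.066729
P(X ≤ 4) = 0.970974

0.9710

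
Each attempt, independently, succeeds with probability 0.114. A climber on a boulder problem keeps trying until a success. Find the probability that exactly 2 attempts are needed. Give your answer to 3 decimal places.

0.101

Geometric (trials to first success), p = 0.114.
P(Y = 2) = (1−p)^1 · p = 0.886 · 0.114 = 0.10100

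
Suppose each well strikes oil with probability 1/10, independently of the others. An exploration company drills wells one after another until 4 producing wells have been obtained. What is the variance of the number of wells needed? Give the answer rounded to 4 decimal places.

360.0000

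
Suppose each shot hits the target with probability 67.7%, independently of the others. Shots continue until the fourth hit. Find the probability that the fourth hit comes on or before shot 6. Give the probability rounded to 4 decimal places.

Finishing within 6 shots ⇔ at least 4 successes in the first 6. With X ~ Binomial(6, 0.677), P(Y ≤ 6) = 1 − P(X ≤ 3).
  k=0: C(6,0)·0.677^0·0.323^6 = 0.001136
  k=1: C(6,1)·0.677^1·0.323^5 = 0.014281
  k=2: C(6,2)·0.677^2·0.323^4 = 0.074831
  k=3: C(6,3)·0.677^3·0.323^3 = 0.209124
1 − 0.299371 = 0.700629

0.7006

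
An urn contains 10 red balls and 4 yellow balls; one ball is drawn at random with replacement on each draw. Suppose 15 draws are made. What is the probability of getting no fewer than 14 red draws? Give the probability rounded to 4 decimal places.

0.0450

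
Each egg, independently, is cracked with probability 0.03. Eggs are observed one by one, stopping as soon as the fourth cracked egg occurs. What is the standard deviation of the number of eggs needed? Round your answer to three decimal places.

Y = total eggs until the fourth success; negative binomial with r=4, p=0.03.
SD(Y) = √[r(1−p)/p²] = √(4311.11111) = 65.65905

65.659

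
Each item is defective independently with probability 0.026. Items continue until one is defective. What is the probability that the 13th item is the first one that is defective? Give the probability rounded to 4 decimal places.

0.0190

Geometric (trials to first success), p = 0.026.
P(Y = 13) = (1−p)^12 · p = 0.72897 · 0.026 = 0.018953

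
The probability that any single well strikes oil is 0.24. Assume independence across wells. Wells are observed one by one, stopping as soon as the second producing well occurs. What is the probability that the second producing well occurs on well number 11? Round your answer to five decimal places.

Y = trial on which the second success occurs; negative binomial, r=2, p=0.24.
P(Y=11) = C(10,1) · p^2 · (1−p)^9
= 10 · 0.0576 · 0.084591 = 0.0487242

0.04872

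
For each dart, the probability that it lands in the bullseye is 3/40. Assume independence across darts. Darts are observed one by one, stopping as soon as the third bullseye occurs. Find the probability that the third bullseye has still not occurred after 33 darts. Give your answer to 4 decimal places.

Needing more than 33 darts ⇔ fewer than 3 successes in the first 33. With X ~ Binomial(33, 0.075), P(Y > 33) = P(X ≤ 2).
  k=0: C(33,0)·0.075^0·0.925^33 = 0.076327
  k=1: C(33,1)·0.075^1·0.925^32 = 0.204226
  k=2: C(33,2)·0.075^2·0.925^31 = 0.264942
P(X ≤ 2) = 0.545494

0.5455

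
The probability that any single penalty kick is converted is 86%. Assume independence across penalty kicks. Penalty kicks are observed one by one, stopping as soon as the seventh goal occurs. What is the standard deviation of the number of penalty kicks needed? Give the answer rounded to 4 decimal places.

Y = total penalty kicks until the seventh success; negative binomial with r=7, p=0.86.
SD(Y) = √[r(1−p)/p²] = √(1.325041) = 1.151104

1.1511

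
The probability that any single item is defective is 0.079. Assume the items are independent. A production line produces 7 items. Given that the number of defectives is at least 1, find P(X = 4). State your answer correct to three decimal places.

0.002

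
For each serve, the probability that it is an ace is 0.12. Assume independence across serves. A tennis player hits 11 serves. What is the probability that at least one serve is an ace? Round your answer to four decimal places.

P(at least one) = 1 − P(none) = 1 − (1 − 0.12)^11
= 1 − 0.245081 = 0.754919

0.7549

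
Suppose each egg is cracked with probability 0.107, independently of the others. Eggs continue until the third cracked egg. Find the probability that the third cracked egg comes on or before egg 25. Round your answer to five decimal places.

0.50965

Finishing within 25 eggs ⇔ at least 3 successes in the first 25. With X ~ Binomial(25, 0.107), P(Y ≤ 25) = 1 − P(X ≤ 2).
  k=0: C(25,0)·0.107^0·0.893^25 = 0.0590591
  k=1: C(25,1)·0.107^1·0.893^24 = 0.1769126
  k=2: C(25,2)·0.107^2·0.893^23 = 0.2543738
1 − 0.4903455 = 0.5096545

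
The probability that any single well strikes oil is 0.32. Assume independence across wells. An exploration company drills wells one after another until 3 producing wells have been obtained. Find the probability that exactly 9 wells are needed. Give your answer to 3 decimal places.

Y = trial on which the third success occurs; negative binomial, r=3, p=0.32.
P(Y=9) = C(8,2) · p^3 · (1−p)^6
= 28 · 0.032768 · 0.098867 = 0.09071

0.091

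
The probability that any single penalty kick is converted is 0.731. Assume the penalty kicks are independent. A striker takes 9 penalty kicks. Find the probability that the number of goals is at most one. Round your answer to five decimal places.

0.00019

X ~ Binomial(9, 0.731); P(X ≤ 1) = Σ C(9,k) p^k (1−p)^(9−k) over k:
  k=0: C(9,0)·0.731^0·0.269^9 = 0.0000074
  k=1: C(9,1)·0.731^1·0.269^8 = 0.0001804
Total = 0.0001878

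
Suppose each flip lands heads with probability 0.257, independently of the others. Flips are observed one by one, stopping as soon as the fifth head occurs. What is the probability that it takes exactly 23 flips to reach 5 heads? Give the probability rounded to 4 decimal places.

0.0391

Y = trial on which the fifth success occurs; negative binomial, r=5, p=0.257.
P(Y=23) = C(22,4) · p^5 · (1−p)^18
= 7315 · 0.0011212 · 0.0047621 = 0.039055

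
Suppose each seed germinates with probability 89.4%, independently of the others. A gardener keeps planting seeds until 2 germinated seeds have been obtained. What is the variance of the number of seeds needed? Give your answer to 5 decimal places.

Y = total seeds until the second success; negative binomial with r=2, p=0.894.
Var(Y) = r(1−p)/p² = 2·0.106 / 0.894² = 0.2652533

0.26525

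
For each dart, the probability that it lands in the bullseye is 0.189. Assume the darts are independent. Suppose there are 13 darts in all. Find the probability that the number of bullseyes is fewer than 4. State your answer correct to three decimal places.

0.780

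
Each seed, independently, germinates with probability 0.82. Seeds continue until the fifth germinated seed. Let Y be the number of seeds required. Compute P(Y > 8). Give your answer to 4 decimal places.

Needing more than 8 seeds ⇔ fewer than 5 successes in the first 8. With X ~ Binomial(8, 0.82), P(Y > 8) = P(X ≤ 4).
  k=0: C(8,0)·0.82^0·0.18^8 = 0.000001
  k=1: C(8,1)·0.82^1·0.18^7 = 0.000040
  k=2: C(8,2)·0.82^2·0.18^6 = 0.000640
  k=3: C(8,3)·0.82^3·0.18^5 = 0.005834
  k=4: C(8,4)·0.82^4·0.18^4 = 0.033223
P(X ≤ 4) = 0.039739

0.0397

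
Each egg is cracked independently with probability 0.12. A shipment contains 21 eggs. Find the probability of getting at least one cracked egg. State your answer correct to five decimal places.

0.93174

P(at least one) = 1 − P(none) = 1 − (1 − 0.12)^21
= 1 − 0.0682553 = 0.9317447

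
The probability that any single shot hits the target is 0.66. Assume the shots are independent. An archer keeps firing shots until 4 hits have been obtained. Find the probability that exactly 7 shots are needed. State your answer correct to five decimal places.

0.14916

Y = trial on which the fourth success occurs; negative binomial, r=4, p=0.66.
P(Y=7) = C(6,3) · p^4 · (1−p)^3
= 20 · 0.18975 · 0.039304 = 0.1491566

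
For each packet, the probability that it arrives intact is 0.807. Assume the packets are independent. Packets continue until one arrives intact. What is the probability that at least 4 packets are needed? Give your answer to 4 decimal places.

Y = number of packets to the first success; geometric, p = 0.807.
P(Y > 3) = P(first 3 all fail) = (1−p)^3 = 0.007189

0.0072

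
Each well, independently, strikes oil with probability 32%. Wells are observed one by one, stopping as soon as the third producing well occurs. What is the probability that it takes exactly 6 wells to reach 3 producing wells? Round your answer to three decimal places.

Y = trial on which the third success occurs; negative binomial, r=3, p=0.32.
P(Y=6) = C(5,2) · p^3 · (1−p)^3
= 10 · 0.032768 · 0.31443 = 0.10303

0.103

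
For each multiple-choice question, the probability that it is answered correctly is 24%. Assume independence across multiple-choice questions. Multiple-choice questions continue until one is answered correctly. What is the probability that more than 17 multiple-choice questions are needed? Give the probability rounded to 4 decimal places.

0.0094

Y = number of multiple-choice questions to the first success; geometric, p = 0.24.
P(Y > 17) = P(first 17 all fail) = (1−p)^17 = 0.009415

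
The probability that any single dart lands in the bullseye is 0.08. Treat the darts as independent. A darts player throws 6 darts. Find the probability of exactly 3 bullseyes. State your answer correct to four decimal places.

X ~ Binomial(n=6, p=0.08).
P(X=3) = C(6,3) · p^3 · (1−p)^3
= 20 · 0.000512 · 0.77869 = 0.007974

0.0080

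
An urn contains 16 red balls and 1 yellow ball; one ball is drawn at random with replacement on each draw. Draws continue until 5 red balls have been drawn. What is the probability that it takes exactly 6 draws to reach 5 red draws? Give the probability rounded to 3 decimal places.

0.217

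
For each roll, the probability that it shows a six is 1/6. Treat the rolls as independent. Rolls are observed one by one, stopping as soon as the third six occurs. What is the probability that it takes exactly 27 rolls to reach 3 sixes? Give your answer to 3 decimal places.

Y = trial on which the third success occurs; negative binomial, r=3, p=0.166667.
P(Y=27) = C(26,2) · p^3 · (1−p)^24
= 325 · 0.0046296 · 0.012579 = 0.01893

0.019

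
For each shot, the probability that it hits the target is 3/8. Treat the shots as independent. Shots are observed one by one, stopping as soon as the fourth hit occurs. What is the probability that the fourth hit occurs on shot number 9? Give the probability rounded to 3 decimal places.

0.106

Y = trial on which the fourth success occurs; negative binomial, r=4, p=0.375.
P(Y=9) = C(8,3) · p^4 · (1−p)^5
= 56 · 0.019775 · 0.095367 = 0.10561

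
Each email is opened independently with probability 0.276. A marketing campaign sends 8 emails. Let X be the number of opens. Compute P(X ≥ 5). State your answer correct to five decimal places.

0.04126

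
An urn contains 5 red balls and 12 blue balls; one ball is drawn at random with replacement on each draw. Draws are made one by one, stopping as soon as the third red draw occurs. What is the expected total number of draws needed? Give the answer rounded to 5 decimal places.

10.20000

Y = total draws until the third success; negative binomial with r=3, p=0.294118.
E[Y] = r / p = 3 / 0.294118 = 10.2000000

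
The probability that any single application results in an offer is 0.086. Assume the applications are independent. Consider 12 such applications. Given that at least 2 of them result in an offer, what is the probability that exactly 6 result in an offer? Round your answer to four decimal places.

0.0008

X ~ Binomial(12, 0.086). Want P(X=6 | X≥2) = P(X=6) / P(X≥2).
P(X=6) = C(12,6)·0.086^6·0.914^6 = 0.000218
P(X≥2) = 1 − 0.339902 − 0.383785 = 0.276313
Ratio = 0.000218 / 0.276313 = 0.000789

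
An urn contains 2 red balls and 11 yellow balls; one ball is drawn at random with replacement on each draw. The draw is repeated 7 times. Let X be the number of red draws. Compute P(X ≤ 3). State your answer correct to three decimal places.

0.987

X ~ Binomial(7, 0.153846); P(X ≤ 3) = Σ C(7,k) p^k (1−p)^(7−k) over k:
  k=0: C(7,0)·0.153846^0·0.846154^7 = 0.31056
  k=1: C(7,1)·0.153846^1·0.846154^6 = 0.39526
  k=2: C(7,2)·0.153846^2·0.846154^5 = 0.21560
  k=3: C(7,3)·0.153846^3·0.846154^4 = 0.06533
Total = 0.98675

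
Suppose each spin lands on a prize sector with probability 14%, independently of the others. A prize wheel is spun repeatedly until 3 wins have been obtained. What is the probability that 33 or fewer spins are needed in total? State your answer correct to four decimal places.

Finishing within 33 spins ⇔ at least 3 successes in the first 33. With X ~ Binomial(33, 0.14), P(Y ≤ 33) = 1 − P(X ≤ 2).
  k=0: C(33,0)·0.14^0·0.86^33 = 0.006894
  k=1: C(33,1)·0.14^1·0.86^32 = 0.037033
  k=2: C(33,2)·0.14^2·0.86^31 = 0.096459
1 − 0.140386 = 0.859614

0.8596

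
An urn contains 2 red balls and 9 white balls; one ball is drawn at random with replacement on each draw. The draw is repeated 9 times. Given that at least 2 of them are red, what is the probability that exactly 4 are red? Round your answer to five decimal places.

0.09956

X ~ Binomial(9, 0.181818). Want P(X=4 | X≥2) = P(X=4) / P(X≥2).
P(X=4) = C(9,4)·0.181818^4·0.818182^5 = 0.0504858
P(X≥2) = 1 − 0.1643041 − 0.3286082 = 0.5070877
Ratio = 0.0504858 / 0.5070877 = 0.0995602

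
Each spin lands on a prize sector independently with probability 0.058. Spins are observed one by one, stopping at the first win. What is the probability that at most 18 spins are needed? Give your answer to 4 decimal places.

Y = number of spins to the first success; geometric, p = 0.058.
P(Y ≤ 18) = 1 − (1−p)^18 = 1 − 0.341127 = 0.658873

0.6589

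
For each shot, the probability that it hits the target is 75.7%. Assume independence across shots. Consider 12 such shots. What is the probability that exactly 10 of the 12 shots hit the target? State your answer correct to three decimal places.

0.241

X ~ Binomial(n=12, p=0.757).
P(X=10) = C(12,10) · p^10 · (1−p)^2
= 66 · 0.061796 · 0.059049 = 0.24083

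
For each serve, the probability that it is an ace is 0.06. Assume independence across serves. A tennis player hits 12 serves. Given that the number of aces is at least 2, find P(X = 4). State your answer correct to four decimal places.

0.0245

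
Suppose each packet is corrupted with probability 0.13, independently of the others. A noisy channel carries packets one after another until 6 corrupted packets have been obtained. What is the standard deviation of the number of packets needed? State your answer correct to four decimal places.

17.5749

Y = total packets until the sixth success; negative binomial with r=6, p=0.13.
SD(Y) = √[r(1−p)/p²] = √(308.875740) = 17.574861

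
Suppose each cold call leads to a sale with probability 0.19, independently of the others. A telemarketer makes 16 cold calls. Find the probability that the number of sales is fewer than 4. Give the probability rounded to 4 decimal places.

0.6381

X ~ Binomial(16, 0.19); P(X ≤ 3) = Σ C(16,k) p^k (1−p)^(16−k) over k:
  k=0: C(16,0)·0.19^0·0.81^16 = 0.034337
  k=1: C(16,1)·0.19^1·0.81^15 = 0.128869
  k=2: C(16,2)·0.19^2·0.81^14 = 0.226714
  k=3: C(16,3)·0.19^3·0.81^13 = 0.248173
Total = 0.638093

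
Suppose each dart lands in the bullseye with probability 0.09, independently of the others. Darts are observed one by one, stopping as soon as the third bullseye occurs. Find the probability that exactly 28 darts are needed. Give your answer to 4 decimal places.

0.0242

Y = trial on which the third success occurs; negative binomial, r=3, p=0.09.
P(Y=28) = C(27,2) · p^3 · (1−p)^25
= 351 · 0.000729 · 0.094631 = 0.024214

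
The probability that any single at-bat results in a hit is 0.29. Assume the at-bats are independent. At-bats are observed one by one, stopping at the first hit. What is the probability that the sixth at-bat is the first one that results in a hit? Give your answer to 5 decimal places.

Geometric (trials to first success), p = 0.29.
P(Y = 6) = (1−p)^5 · p = 0.18042 · 0.29 = 0.0523227

0.05232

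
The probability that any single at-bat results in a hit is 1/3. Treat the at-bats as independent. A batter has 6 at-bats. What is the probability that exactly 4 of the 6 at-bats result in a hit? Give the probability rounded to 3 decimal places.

X ~ Binomial(n=6, p=0.333333).
P(X=4) = C(6,4) · p^4 · (1−p)^2
= 15 · 0.012346 · 0.44444 = 0.08230

0.082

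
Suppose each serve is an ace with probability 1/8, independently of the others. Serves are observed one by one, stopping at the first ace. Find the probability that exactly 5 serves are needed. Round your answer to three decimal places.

Geometric (trials to first success), p = 0.125.
P(Y = 5) = (1−p)^4 · p = 0.58618 · 0.125 = 0.07327

0.073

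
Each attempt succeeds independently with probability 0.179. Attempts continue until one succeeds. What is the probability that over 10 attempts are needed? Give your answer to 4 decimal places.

0.1391

Y = number of attempts to the first success; geometric, p = 0.179.
P(Y > 10) = P(first 10 all fail) = (1−p)^10 = 0.139133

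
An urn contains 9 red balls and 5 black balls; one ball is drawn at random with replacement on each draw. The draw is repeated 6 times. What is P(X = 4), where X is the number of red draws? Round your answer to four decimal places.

0.3268

X ~ Binomial(n=6, p=0.642857).
P(X=4) = C(6,4) · p^4 · (1−p)^2
= 15 · 0.17079 · 0.12755 = 0.326763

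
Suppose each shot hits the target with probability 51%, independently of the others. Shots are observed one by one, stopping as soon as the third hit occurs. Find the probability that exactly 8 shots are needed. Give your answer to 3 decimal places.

Y = trial on which the third success occurs; negative binomial, r=3, p=0.51.
P(Y=8) = C(7,2) · p^3 · (1−p)^5
= 21 · 0.13265 · 0.028248 = 0.07869

0.079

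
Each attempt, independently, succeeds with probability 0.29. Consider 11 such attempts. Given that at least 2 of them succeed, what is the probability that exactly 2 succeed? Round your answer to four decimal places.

0.2429

X ~ Binomial(11, 0.29). Want P(X=2 | X≥2) = P(X=2) / P(X≥2).
P(X=2) = C(11,2)·0.29^2·0.71^9 = 0.212072
P(X≥2) = 1 − 0.023112 − 0.103842 = 0.873046
Ratio = 0.212072 / 0.873046 = 0.242911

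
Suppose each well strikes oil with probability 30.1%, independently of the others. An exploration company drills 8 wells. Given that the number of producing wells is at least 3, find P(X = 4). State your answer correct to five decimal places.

0.30431

X ~ Binomial(8, 0.301). Want P(X=4 | X≥3) = P(X=4) / P(X≥3).
P(X=4) = C(8,4)·0.301^4·0.699^4 = 0.1371743
P(X≥3) = 1 − 0.0569925 − 0.1963345 − 0.2959062 = 0.4507668
Ratio = 0.1371743 / 0.4507668 = 0.3043132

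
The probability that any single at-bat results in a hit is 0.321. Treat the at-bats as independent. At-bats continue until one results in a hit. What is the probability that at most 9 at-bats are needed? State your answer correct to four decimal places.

Y = number of at-bats to the first success; geometric, p = 0.321.
P(Y ≤ 9) = 1 − (1−p)^9 = 1 − 0.030678 = 0.969322

0.9693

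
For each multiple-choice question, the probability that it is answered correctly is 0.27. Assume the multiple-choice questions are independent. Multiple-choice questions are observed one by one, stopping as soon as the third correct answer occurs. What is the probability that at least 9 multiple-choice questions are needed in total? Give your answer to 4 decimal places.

0.6282

Needing more than 8 multiple-choice questions ⇔ fewer than 3 successes in the first 8. With X ~ Binomial(8, 0.27), P(Y > 8) = P(X ≤ 2).
  k=0: C(8,0)·0.27^0·0.73^8 = 0.080646
  k=1: C(8,1)·0.27^1·0.73^7 = 0.238624
  k=2: C(8,2)·0.27^2·0.73^6 = 0.308903
P(X ≤ 2) = 0.628173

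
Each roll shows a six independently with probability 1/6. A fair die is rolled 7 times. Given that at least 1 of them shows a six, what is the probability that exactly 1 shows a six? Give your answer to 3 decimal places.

0.542

X ~ Binomial(7, 0.166667). Want P(X=1 | X≥1) = P(X=1) / P(X≥1).
P(X=1) = C(7,1)·0.166667^1·0.833333^6 = 0.39071
P(X≥1) = 1 − 0.27908 = 0.72092
Ratio = 0.39071 / 0.72092 = 0.54197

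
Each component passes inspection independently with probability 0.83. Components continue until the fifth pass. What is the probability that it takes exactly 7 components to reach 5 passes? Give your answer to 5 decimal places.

Y = trial on which the fifth success occurs; negative binomial, r=5, p=0.83.
P(Y=7) = C(6,4) · p^5 · (1−p)^2
= 15 · 0.3939 · 0.0289 = 0.1707574

0.17076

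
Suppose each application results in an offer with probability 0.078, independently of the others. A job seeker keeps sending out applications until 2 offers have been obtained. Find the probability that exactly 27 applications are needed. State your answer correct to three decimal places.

Y = trial on which the second success occurs; negative binomial, r=2, p=0.078.
P(Y=27) = C(26,1) · p^2 · (1−p)^25
= 26 · 0.006084 · 0.1313 = 0.02077

0.021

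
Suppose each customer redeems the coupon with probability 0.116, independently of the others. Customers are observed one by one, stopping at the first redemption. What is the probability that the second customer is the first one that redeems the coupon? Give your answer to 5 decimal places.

Geometric (trials to first success), p = 0.116.
P(Y = 2) = (1−p)^1 · p = 0.884 · 0.116 = 0.1025440

0.10254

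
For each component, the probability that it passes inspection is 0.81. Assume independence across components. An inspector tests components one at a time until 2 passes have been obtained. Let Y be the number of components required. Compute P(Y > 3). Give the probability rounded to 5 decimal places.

0.09458

Needing more than 3 components ⇔ fewer than 2 successes in the first 3. With X ~ Binomial(3, 0.81), P(Y > 3) = P(X ≤ 1).
  k=0: C(3,0)·0.81^0·0.19^3 = 0.0068590
  k=1: C(3,1)·0.81^1·0.19^2 = 0.0877230
P(X ≤ 1) = 0.0945820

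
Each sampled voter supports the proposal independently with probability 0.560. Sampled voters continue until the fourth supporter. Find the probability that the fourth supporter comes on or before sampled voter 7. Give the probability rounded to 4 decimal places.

Finishing within 7 sampled voters ⇔ at least 4 successes in the first 7. With X ~ Binomial(7, 0.56), P(Y ≤ 7) = 1 − P(X ≤ 3).
  k=0: C(7,0)·0.56^0·0.44^7 = 0.003193
  k=1: C(7,1)·0.56^1·0.44^6 = 0.028445
  k=2: C(7,2)·0.56^2·0.44^5 = 0.108607
  k=3: C(7,3)·0.56^3·0.44^4 = 0.230379
1 − 0.370624 = 0.629376

0.6294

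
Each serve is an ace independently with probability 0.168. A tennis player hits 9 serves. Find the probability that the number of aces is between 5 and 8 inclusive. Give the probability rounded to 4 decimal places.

X ~ Binomial(9, 0.168); P(5 ≤ X ≤ 8) = Σ C(9,k) p^k (1−p)^(9−k) over k:
  k=5: C(9,5)·0.168^5·0.832^4 = 0.008080
  k=6: C(9,6)·0.168^6·0.832^3 = 0.001088
  k=7: C(9,7)·0.168^7·0.832^2 = 0.000094
  k=8: C(9,8)·0.168^8·0.832^1 = 0.000005
Total = 0.009267

0.0093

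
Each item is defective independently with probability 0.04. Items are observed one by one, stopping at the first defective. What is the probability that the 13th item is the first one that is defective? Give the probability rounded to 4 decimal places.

0.0245

Geometric (trials to first success), p = 0.04.
P(Y = 13) = (1−p)^12 · p = 0.61271 · 0.04 = 0.024508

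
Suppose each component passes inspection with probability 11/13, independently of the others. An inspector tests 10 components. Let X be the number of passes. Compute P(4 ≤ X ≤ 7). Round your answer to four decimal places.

0.1897

X ~ Binomial(10, 0.846154); P(4 ≤ X ≤ 7) = Σ C(10,k) p^k (1−p)^(10−k) over k:
  k=4: C(10,4)·0.846154^4·0.153846^6 = 0.001427
  k=5: C(10,5)·0.846154^5·0.153846^5 = 0.009421
  k=6: C(10,6)·0.846154^6·0.153846^4 = 0.043178
  k=7: C(10,7)·0.846154^7·0.153846^3 = 0.135702
Total = 0.189728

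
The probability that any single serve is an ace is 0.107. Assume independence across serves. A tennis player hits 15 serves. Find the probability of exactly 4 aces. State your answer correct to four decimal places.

X ~ Binomial(n=15, p=0.107).
P(X=4) = C(15,4) · p^4 · (1−p)^11
= 1365 · 0.00013108 · 0.28798 = 0.051527

0.0515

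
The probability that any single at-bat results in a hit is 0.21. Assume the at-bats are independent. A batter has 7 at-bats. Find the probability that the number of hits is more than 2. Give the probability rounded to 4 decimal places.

0.1657

X ~ Binomial(7, 0.21); P(X ≥ 3) = Σ C(7,k) p^k (1−p)^(7−k) over k:
  k=3: C(7,3)·0.21^3·0.79^4 = 0.126251
  k=4: C(7,4)·0.21^4·0.79^3 = 0.033560
  k=5: C(7,5)·0.21^5·0.79^2 = 0.005353
  k=6: C(7,6)·0.21^6·0.79^1 = 0.000474
  k=7: C(7,7)·0.21^7·0.79^0 = 0.000018
Total = 0.165656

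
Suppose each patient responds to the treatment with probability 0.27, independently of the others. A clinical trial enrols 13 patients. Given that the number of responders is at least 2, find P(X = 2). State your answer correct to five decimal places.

0.19758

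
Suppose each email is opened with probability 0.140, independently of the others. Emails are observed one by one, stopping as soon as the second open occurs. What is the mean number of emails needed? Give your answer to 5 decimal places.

14.28571

Y = total emails until the second success; negative binomial with r=2, p=0.14.
E[Y] = r / p = 2 / 0.14 = 14.2857143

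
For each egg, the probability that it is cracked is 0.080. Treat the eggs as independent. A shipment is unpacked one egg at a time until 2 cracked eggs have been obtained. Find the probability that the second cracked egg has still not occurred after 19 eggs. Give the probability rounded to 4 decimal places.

Needing more than 19 eggs ⇔ fewer than 2 successes in the first 19. With X ~ Binomial(19, 0.08), P(Y > 19) = P(X ≤ 1).
  k=0: C(19,0)·0.08^0·0.92^19 = 0.205101
  k=1: C(19,1)·0.08^1·0.92^18 = 0.338863
P(X ≤ 1) = 0.543965

0.5440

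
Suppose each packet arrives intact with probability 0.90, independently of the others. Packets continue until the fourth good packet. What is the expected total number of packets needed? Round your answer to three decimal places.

Y = total packets until the fourth success; negative binomial with r=4, p=0.90.
E[Y] = r / p = 4 / 0.90 = 4.44444

4.444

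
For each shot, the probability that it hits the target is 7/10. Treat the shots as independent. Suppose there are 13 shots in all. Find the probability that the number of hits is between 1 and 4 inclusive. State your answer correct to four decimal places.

X ~ Binomial(13, 0.70); P(1 ≤ X ≤ 4) = Σ C(13,k) p^k (1−p)^(13−k) over k:
  k=1: C(13,1)·0.70^1·0.30^12 = 0.000005
  k=2: C(13,2)·0.70^2·0.30^11 = 0.000068
  k=3: C(13,3)·0.70^3·0.30^10 = 0.000579
  k=4: C(13,4)·0.70^4·0.30^9 = 0.003379
Total = 0.004031

0.0040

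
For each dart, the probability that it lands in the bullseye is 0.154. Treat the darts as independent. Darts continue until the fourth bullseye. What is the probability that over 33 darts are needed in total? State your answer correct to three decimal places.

0.230

Needing more than 33 darts ⇔ fewer than 4 successes in the first 33. With X ~ Binomial(33, 0.154), P(Y > 33) = P(X ≤ 3).
  k=0: C(33,0)·0.154^0·0.846^33 = 0.00401
  k=1: C(33,1)·0.154^1·0.846^32 = 0.02409
  k=2: C(33,2)·0.154^2·0.846^31 = 0.07017
  k=3: C(33,3)·0.154^3·0.846^30 = 0.13199
P(X ≤ 3) = 0.23027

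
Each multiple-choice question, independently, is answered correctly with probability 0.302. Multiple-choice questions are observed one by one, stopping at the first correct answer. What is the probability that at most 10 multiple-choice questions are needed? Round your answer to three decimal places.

0.973

Y = number of multiple-choice questions to the first success; geometric, p = 0.302.
P(Y ≤ 10) = 1 − (1−p)^10 = 1 − 0.02745 = 0.97255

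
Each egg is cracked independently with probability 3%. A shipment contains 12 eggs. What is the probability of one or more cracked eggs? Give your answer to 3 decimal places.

0.306

P(at least one) = 1 − P(none) = 1 − (1 − 0.03)^12
= 1 − 0.69384 = 0.30616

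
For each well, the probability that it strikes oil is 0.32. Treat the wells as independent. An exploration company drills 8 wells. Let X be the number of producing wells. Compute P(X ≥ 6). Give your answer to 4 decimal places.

X ~ Binomial(8, 0.32); P(X ≥ 6) = Σ C(8,k) p^k (1−p)^(8−k) over k:
  k=6: C(8,6)·0.32^6·0.68^2 = 0.013902
  k=7: C(8,7)·0.32^7·0.68^1 = 0.001869
  k=8: C(8,8)·0.32^8·0.68^0 = 0.000110
Total = 0.015881

0.0159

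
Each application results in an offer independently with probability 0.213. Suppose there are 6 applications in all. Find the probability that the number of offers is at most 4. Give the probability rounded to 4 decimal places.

X ~ Binomial(6, 0.213); P(X ≤ 4) = Σ C(6,k) p^k (1−p)^(6−k) over k:
  k=0: C(6,0)·0.213^0·0.787^6 = 0.237601
  k=1: C(6,1)·0.213^1·0.787^5 = 0.385838
  k=2: C(6,2)·0.213^2·0.787^4 = 0.261065
  k=3: C(6,3)·0.213^3·0.787^3 = 0.094209
  k=4: C(6,4)·0.213^4·0.787^2 = 0.019123
Total = 0.997836

0.9978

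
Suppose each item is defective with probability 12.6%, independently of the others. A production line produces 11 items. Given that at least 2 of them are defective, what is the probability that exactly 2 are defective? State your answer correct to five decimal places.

X ~ Binomial(11, 0.126). Want P(X=2 | X≥2) = P(X=2) / P(X≥2).
P(X=2) = C(11,2)·0.126^2·0.874^9 = 0.2598404
P(X≥2) = 1 − 0.2273138 − 0.3604770 = 0.4122092
Ratio = 0.2598404 / 0.4122092 = 0.6303605

0.63036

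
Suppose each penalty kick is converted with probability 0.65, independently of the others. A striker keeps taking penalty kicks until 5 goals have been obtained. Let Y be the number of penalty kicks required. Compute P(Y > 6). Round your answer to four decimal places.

Needing more than 6 penalty kicks ⇔ fewer than 5 successes in the first 6. With X ~ Binomial(6, 0.65), P(Y > 6) = P(X ≤ 4).
  k=0: C(6,0)·0.65^0·0.35^6 = 0.001838
  k=1: C(6,1)·0.65^1·0.35^5 = 0.020484
  k=2: C(6,2)·0.65^2·0.35^4 = 0.095102
  k=3: C(6,3)·0.65^3·0.35^3 = 0.235491
  k=4: C(6,4)·0.65^4·0.35^2 = 0.328005
P(X ≤ 4) = 0.680920

0.6809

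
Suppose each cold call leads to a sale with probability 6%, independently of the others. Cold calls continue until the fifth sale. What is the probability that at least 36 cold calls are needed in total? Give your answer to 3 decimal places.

Needing more than 35 cold calls ⇔ fewer than 5 successes in the first 35. With X ~ Binomial(35, 0.06), P(Y > 35) = P(X ≤ 4).
  k=0: C(35,0)·0.06^0·0.94^35 = 0.11468
  k=1: C(35,1)·0.06^1·0.94^34 = 0.25619
  k=2: C(35,2)·0.06^2·0.94^33 = 0.27800
  k=3: C(35,3)·0.06^3·0.94^32 = 0.19519
  k=4: C(35,4)·0.06^4·0.94^31 = 0.09967
P(X ≤ 4) = 0.94372

0.944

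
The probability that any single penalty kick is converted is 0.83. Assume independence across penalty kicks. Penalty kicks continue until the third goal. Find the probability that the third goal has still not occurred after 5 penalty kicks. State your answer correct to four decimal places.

Needing more than 5 penalty kicks ⇔ fewer than 3 successes in the first 5. With X ~ Binomial(5, 0.83), P(Y > 5) = P(X ≤ 2).
  k=0: C(5,0)·0.83^0·0.17^5 = 0.000142
  k=1: C(5,1)·0.83^1·0.17^4 = 0.003466
  k=2: C(5,2)·0.83^2·0.17^3 = 0.033846
P(X ≤ 2) = 0.037454

0.0375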